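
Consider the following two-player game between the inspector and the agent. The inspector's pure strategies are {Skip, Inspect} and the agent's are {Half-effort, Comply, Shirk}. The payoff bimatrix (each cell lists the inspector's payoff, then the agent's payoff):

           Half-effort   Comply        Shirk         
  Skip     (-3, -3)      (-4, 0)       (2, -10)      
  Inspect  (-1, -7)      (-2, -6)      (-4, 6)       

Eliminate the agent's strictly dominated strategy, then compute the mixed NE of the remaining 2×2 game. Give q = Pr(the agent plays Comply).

q = 3/4

The agent's strategy Half-effort is strictly dominated by Comply: 0 > -3 and -6 > -7. Eliminate Half-effort.
In a mixed equilibrium the inspector is indifferent between Skip and Inspect; this condition fixes q.
  the inspector's expected payoff from Skip: q·(-4) + (1−q)·2 = -6q + 2
  the inspector's expected payoff from Inspect: q·(-2) + (1−q)·(-4) = 2q - 4
  -6q + 2 = 2q - 4  ⇒  -8q = -6  ⇒  q = 3/4.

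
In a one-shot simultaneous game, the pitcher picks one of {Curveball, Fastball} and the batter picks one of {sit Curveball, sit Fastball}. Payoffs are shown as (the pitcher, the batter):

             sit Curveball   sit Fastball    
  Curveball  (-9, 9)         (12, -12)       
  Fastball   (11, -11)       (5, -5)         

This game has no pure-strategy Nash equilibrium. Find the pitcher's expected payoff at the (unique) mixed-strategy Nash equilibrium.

For the pitcher to be willing to mix, the pitcher must be indifferent between Curveball and Fastball, which pins down the batter's mix.
  the pitcher's expected payoff from Curveball: q·(-9) + (1−q)·12 = -21q + 12
  the pitcher's expected payoff from Fastball: q·11 + (1−q)·5 = 6q + 5
  -21q + 12 = 6q + 5  ⇒  -27q = -7  ⇒  q = 7/27.
At equilibrium the pitcher is indifferent across rows, so the pitcher's payoff equals the payoff from Curveball: (7/27)·(-9) + (20/27)·12 = 59/9.

59/9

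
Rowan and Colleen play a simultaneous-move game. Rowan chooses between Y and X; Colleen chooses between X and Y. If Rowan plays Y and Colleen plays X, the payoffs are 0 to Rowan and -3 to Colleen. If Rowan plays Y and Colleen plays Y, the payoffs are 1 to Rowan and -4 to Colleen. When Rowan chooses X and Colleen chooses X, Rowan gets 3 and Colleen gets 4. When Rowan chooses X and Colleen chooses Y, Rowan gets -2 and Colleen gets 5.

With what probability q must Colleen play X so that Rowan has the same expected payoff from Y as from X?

For Rowan to be willing to mix, Rowan must be indifferent between Y and X, which pins down Colleen's mix.
  Rowan's payoff to Y: q·0 + (1−q)·1 = -q + 1
  Rowan's payoff to X: q·3 + (1−q)·(-2) = 5q - 2
  -q + 1 = 5q - 2  ⇒  -6q = -3  ⇒  q = 1/2.

q = 1/2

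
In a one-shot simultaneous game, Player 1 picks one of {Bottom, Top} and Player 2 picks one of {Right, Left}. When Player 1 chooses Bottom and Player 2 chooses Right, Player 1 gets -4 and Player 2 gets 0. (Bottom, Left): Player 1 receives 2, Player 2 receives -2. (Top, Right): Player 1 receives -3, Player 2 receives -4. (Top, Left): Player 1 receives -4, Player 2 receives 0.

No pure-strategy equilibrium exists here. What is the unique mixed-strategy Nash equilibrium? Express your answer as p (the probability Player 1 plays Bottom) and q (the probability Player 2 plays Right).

p = 2/3, q = 6/7

In a mixed equilibrium Player 2 is indifferent between Right and Left; this condition fixes p.
  Player 2's payoff to Right: p·0 + (1−p)·(-4) = 4p - 4
  Player 2's payoff to Left: p·(-2) + (1−p)·0 = -2p
  4p - 4 = -2p  ⇒  6p = 4  ⇒  p = 2/3.
For Player 1 to be willing to mix, Player 1 must be indifferent between Bottom and Top, which pins down Player 2's mix.
  Player 1's payoff to Bottom: q·(-4) + (1−q)·2 = -6q + 2
  Player 1's payoff to Top: q·(-3) + (1−q)·(-4) = q - 4
  -6q + 2 = q - 4  ⇒  -7q = -6  ⇒  q = 6/7.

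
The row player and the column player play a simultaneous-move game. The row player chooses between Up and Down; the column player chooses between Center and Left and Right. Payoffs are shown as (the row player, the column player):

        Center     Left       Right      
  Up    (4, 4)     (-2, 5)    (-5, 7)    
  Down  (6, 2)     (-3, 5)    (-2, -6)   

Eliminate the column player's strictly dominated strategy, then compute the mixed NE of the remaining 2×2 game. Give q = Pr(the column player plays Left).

q = 3/4

The column player's strategy Center is strictly dominated by Left: 5 > 4 and 5 > 2. Eliminate Center.
In a mixed equilibrium the row player is indifferent between Up and Down; this condition fixes q.
  the row player's payoff from Up: q·(-2) + (1−q)·(-5) = 3q - 5
  the row player's payoff from Down: q·(-3) + (1−q)·(-2) = -q - 2
  3q - 5 = -q - 2  ⇒  4q = 3  ⇒  q = 3/4.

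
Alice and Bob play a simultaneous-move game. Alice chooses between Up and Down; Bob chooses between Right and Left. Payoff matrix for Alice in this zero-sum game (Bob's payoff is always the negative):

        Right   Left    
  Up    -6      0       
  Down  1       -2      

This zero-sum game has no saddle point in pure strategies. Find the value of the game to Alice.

v = -4/3

Set Alice's expected payoff from Up equal to that from Down:
  Alice's payoff from Up: q·(-6) + (1−q)·0 = -6q
  Alice's payoff from Down: q·1 + (1−q)·(-2) = 3q - 2
  -6q = 3q - 2  ⇒  -9q = -2  ⇒  q = 2/9.
The value is Alice's expected payoff against this mix (using Up): (2/9)·(-6) + (7/9)·0 = -4/3.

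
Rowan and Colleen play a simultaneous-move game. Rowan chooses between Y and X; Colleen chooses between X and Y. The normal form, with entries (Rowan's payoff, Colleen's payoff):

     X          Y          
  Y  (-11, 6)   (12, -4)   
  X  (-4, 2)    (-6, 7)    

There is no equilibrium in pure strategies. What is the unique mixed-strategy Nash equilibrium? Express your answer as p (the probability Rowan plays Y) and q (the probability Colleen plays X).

p = 1/3, q = 18/25

For Colleen to be willing to mix, Colleen must be indifferent between X and Y, which pins down Rowan's mix.
  Colleen's payoff from X: p·6 + (1−p)·2 = 4p + 2
  Colleen's payoff from Y: p·(-4) + (1−p)·7 = -11p + 7
  4p + 2 = -11p + 7  ⇒  15p = 5  ⇒  p = 1/3.
Rowan's indifference between Y and X determines Colleen's mixing probability q:
  Rowan's payoff from Y: q·(-11) + (1−q)·12 = -23q + 12
  Rowan's payoff from X: q·(-4) + (1−q)·(-6) = 2q - 6
  -23q + 12 = 2q - 6  ⇒  -25q = -18  ⇒  q = 18/25.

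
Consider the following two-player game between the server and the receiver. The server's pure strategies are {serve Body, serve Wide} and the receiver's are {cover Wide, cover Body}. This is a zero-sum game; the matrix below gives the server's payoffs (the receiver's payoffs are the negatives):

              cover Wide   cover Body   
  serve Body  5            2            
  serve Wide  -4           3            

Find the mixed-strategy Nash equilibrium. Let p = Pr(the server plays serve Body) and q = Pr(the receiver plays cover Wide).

p = 7/10, q = 1/10

For the receiver to be willing to mix, the receiver must be indifferent between cover Wide and cover Body, which pins down the server's mix.
  the receiver's expected payoff from cover Wide: p·(-5) + (1−p)·4 = -9p + 4
  the receiver's expected payoff from cover Body: p·(-2) + (1−p)·(-3) = p - 3
  -9p + 4 = p - 3  ⇒  -10p = -7  ⇒  p = 7/10.
In a mixed equilibrium the server is indifferent between serve Body and serve Wide; this condition fixes q.
  the server's payoff to serve Body: q·5 + (1−q)·2 = 3q + 2
  the server's payoff to serve Wide: q·(-4) + (1−q)·3 = -7q + 3
  3q + 2 = -7q + 3  ⇒  10q = 1  ⇒  q = 1/10.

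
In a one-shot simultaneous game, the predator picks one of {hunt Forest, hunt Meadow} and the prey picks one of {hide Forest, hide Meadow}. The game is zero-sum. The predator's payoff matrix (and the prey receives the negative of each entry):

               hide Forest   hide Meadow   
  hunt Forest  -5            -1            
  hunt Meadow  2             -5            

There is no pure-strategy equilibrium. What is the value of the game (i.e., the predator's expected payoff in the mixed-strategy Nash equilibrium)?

v = -27/11

Set the predator's expected payoff from hunt Forest equal to that from hunt Meadow:
  the predator's expected payoff from hunt Forest: q·(-5) + (1−q)·(-1) = -4q - 1
  the predator's expected payoff from hunt Meadow: q·2 + (1−q)·(-5) = 7q - 5
  -4q - 1 = 7q - 5  ⇒  -11q = -4  ⇒  q = 4/11.
The value is the predator's expected payoff against this mix (using hunt Forest): (4/11)·(-5) + (7/11)·(-1) = -27/11.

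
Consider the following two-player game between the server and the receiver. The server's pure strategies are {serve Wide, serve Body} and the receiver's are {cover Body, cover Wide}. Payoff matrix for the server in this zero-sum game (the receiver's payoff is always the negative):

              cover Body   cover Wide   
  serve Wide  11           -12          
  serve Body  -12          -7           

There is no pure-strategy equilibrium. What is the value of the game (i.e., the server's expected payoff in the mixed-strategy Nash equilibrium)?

The receiver's mix must leave the server indifferent between serve Wide and serve Body.
  the server's payoff to serve Wide: q·11 + (1−q)·(-12) = 23q - 12
  the server's payoff to serve Body: q·(-12) + (1−q)·(-7) = -5q - 7
  23q - 12 = -5q - 7  ⇒  28q = 5  ⇒  q = 5/28.
The value is the server's expected payoff against this mix (using serve Wide): (5/28)·11 + (23/28)·(-12) = -221/28.

v = -221/28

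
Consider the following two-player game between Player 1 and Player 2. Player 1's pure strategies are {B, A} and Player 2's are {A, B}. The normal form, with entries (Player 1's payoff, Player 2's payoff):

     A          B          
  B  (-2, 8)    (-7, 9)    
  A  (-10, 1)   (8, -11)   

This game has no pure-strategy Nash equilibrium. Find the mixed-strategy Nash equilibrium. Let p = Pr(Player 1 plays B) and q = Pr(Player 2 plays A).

p = 12/13, q = 15/23

Set Player 2's expected payoff from A equal to that from B:
  Player 2's expected payoff from A: p·8 + (1−p)·1 = 7p + 1
  Player 2's expected payoff from B: p·9 + (1−p)·(-11) = 20p - 11
  7p + 1 = 20p - 11  ⇒  -13p = -12  ⇒  p = 12/13.
Player 2's mix must leave Player 1 indifferent between B and A.
  Player 1's payoff to B: q·(-2) + (1−q)·(-7) = 5q - 7
  Player 1's payoff to A: q·(-10) + (1−q)·8 = -18q + 8
  5q - 7 = -18q + 8  ⇒  23q = 15  ⇒  q = 15/23.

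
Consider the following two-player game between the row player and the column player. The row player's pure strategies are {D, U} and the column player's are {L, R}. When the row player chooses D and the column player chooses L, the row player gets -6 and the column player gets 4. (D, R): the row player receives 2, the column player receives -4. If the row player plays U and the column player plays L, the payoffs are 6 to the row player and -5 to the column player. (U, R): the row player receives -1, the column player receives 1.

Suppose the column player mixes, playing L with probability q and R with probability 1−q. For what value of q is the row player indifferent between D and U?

q = 1/5

In a mixed equilibrium the row player is indifferent between D and U; this condition fixes q.
  the row player's expected payoff from D: q·(-6) + (1−q)·2 = -8q + 2
  the row player's expected payoff from U: q·6 + (1−q)·(-1) = 7q - 1
  -8q + 2 = 7q - 1  ⇒  -15q = -3  ⇒  q = 1/5.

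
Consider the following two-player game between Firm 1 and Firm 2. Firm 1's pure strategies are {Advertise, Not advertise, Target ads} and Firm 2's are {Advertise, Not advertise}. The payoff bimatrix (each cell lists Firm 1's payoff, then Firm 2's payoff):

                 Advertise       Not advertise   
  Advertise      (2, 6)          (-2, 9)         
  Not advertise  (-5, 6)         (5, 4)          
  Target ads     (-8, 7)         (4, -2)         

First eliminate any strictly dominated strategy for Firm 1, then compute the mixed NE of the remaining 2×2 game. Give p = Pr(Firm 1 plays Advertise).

p = 2/5

Firm 1's strategy Target ads is strictly dominated by Not advertise: -5 > -8 and 5 > 4. Eliminate Target ads.
In a mixed equilibrium Firm 2 is indifferent between Advertise and Not advertise; this condition fixes p.
  Firm 2's payoff from Advertise: p·6 + (1−p)·6 = 6
  Firm 2's payoff from Not advertise: p·9 + (1−p)·4 = 5p + 4
  6 = 5p + 4  ⇒  -5p = -2  ⇒  p = 2/5.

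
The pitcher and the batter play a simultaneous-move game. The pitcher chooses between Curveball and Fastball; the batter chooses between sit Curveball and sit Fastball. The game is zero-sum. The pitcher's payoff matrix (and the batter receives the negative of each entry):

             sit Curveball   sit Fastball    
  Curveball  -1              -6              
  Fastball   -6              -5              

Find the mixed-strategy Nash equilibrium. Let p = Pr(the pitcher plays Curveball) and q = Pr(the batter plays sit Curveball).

In a mixed equilibrium the batter is indifferent between sit Curveball and sit Fastball; this condition fixes p.
  the batter's payoff from sit Curveball: p·1 + (1−p)·6 = -5p + 6
  the batter's payoff from sit Fastball: p·6 + (1−p)·5 = p + 5
  -5p + 6 = p + 5  ⇒  -6p = -1  ⇒  p = 1/6.
In a mixed equilibrium the pitcher is indifferent between Curveball and Fastball; this condition fixes q.
  the pitcher's payoff from Curveball: q·(-1) + (1−q)·(-6) = 5q - 6
  the pitcher's payoff from Fastball: q·(-6) + (1−q)·(-5) = -q - 5
  5q - 6 = -q - 5  ⇒  6q = 1  ⇒  q = 1/6.

p = 1/6, q = 1/6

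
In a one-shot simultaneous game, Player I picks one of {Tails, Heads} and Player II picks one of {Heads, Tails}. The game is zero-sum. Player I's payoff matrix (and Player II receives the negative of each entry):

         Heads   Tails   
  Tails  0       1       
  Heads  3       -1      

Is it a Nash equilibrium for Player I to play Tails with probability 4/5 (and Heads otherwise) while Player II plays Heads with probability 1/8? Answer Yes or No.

No

Given Player II's mix q = 1/8, Player I's payoff from Tails is 7/8 but from Heads is -1/2. Player I strictly prefers Tails, so Player I would not mix.
So the proposed profile is not a Nash equilibrium.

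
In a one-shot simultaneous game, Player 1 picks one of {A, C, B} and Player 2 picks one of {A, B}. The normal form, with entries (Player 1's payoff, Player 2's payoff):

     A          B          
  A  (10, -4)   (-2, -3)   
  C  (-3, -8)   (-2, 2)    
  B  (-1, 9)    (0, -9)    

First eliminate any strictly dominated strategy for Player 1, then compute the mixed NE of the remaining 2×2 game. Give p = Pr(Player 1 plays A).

Player 1's strategy C is strictly dominated by B: -1 > -3 and 0 > -2. Eliminate C.
Set Player 2's expected payoff from A equal to that from B:
  Player 2's expected payoff from A: p·(-4) + (1−p)·9 = -13p + 9
  Player 2's expected payoff from B: p·(-3) + (1−p)·(-9) = 6p - 9
  -13p + 9 = 6p - 9  ⇒  -19p = -18  ⇒  p = 18/19.

p = 18/19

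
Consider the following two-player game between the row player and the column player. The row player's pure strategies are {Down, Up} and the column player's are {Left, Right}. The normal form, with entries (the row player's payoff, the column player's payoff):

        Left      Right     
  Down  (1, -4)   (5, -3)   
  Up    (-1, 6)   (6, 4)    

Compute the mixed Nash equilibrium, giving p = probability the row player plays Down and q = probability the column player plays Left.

For the column player to be willing to mix, the column player must be indifferent between Left and Right, which pins down the row player's mix.
  the column player's expected payoff from Left: p·(-4) + (1−p)·6 = -10p + 6
  the column player's expected payoff from Right: p·(-3) + (1−p)·4 = -7p + 4
  -10p + 6 = -7p + 4  ⇒  -3p = -2  ⇒  p = 2/3.
Set the row player's expected payoff from Down equal to that from Up:
  the row player's payoff to Down: q·1 + (1−q)·5 = -4q + 5
  the row player's payoff to Up: q·(-1) + (1−q)·6 = -7q + 6
  -4q + 5 = -7q + 6  ⇒  3q = 1  ⇒  q = 1/3.

p = 2/3, q = 1/3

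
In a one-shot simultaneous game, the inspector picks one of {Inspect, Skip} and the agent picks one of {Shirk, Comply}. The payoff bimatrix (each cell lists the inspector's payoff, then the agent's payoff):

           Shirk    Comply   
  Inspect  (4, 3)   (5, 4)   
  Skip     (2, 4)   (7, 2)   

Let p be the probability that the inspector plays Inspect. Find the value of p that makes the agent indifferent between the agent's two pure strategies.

p = 2/3

For the agent to be willing to mix, the agent must be indifferent between Shirk and Comply, which pins down the inspector's mix.
  the agent's payoff from Shirk: p·3 + (1−p)·4 = -p + 4
  the agent's payoff from Comply: p·4 + (1−p)·2 = 2p + 2
  -p + 4 = 2p + 2  ⇒  -3p = -2  ⇒  p = 2/3.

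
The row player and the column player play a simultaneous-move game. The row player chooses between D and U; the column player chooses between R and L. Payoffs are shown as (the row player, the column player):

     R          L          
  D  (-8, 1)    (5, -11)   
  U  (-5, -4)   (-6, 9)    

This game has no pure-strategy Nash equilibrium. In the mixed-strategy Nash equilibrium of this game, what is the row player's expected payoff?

The column player's mix must leave the row player indifferent between D and U.
  the row player's expected payoff from D: q·(-8) + (1−q)·5 = -13q + 5
  the row player's expected payoff from U: q·(-5) + (1−q)·(-6) = q - 6
  -13q + 5 = q - 6  ⇒  -14q = -11  ⇒  q = 11/14.
At equilibrium the row player is indifferent across rows, so the row player's payoff equals the payoff from D: (11/14)·(-8) + (3/14)·5 = -73/14.

-73/14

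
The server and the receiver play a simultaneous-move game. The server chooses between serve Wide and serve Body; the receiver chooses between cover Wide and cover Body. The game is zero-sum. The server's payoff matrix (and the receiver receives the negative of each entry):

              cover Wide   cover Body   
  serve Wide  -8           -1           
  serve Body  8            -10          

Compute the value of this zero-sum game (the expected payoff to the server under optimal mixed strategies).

v = -88/25

The receiver's mix must leave the server indifferent between serve Wide and serve Body.
  the server's payoff to serve Wide: q·(-8) + (1−q)·(-1) = -7q - 1
  the server's payoff to serve Body: q·8 + (1−q)·(-10) = 18q - 10
  -7q - 1 = 18q - 10  ⇒  -25q = -9  ⇒  q = 9/25.
The value is the server's expected payoff against this mix (using serve Wide): (9/25)·(-8) + (16/25)·(-1) = -88/25.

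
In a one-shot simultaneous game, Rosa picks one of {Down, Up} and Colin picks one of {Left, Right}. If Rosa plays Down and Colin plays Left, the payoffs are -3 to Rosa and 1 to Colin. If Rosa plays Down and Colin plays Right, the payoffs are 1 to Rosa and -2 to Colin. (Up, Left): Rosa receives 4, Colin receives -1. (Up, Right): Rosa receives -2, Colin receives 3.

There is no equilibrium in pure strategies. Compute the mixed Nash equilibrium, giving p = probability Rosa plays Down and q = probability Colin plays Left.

p = 4/7, q = 3/10

In a mixed equilibrium Colin is indifferent between Left and Right; this condition fixes p.
  Colin's payoff from Left: p·1 + (1−p)·(-1) = 2p - 1
  Colin's payoff from Right: p·(-2) + (1−p)·3 = -5p + 3
  2p - 1 = -5p + 3  ⇒  7p = 4  ⇒  p = 4/7.
Rosa's indifference between Down and Up determines Colin's mixing probability q:
  Rosa's expected payoff from Down: q·(-3) + (1−q)·1 = -4q + 1
  Rosa's expected payoff from Up: q·4 + (1−q)·(-2) = 6q - 2
  -4q + 1 = 6q - 2  ⇒  -10q = -3  ⇒  q = 3/10.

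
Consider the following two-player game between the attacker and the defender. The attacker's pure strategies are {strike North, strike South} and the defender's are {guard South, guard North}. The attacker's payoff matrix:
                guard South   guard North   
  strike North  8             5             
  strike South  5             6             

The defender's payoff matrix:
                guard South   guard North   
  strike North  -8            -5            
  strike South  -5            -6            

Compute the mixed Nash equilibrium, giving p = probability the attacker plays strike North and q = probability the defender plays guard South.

p = 1/4, q = 1/4

The defender's indifference between guard South and guard North determines the attacker's mixing probability p:
  the defender's payoff from guard South: p·(-8) + (1−p)·(-5) = -3p - 5
  the defender's payoff from guard North: p·(-5) + (1−p)·(-6) = p - 6
  -3p - 5 = p - 6  ⇒  -4p = -1  ⇒  p = 1/4.
For the attacker to be willing to mix, the attacker must be indifferent between strike North and strike South, which pins down the defender's mix.
  the attacker's expected payoff from strike North: q·8 + (1−q)·5 = 3q + 5
  the attacker's expected payoff from strike South: q·5 + (1−q)·6 = -q + 6
  3q + 5 = -q + 6  ⇒  4q = 1  ⇒  q = 1/4.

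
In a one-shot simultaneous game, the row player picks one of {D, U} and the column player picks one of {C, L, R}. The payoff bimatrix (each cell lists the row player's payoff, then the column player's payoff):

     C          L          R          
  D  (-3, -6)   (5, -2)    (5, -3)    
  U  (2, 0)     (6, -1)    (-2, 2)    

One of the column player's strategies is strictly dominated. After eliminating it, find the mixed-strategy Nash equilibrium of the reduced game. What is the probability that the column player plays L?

q = 7/8

The column player's strategy C is strictly dominated by R: -3 > -6 and 2 > 0. Eliminate C.
Set the row player's expected payoff from D equal to that from U:
  the row player's payoff from D: q·5 + (1−q)·5 = 5
  the row player's payoff from U: q·6 + (1−q)·(-2) = 8q - 2
  5 = 8q - 2  ⇒  -8q = -7  ⇒  q = 7/8.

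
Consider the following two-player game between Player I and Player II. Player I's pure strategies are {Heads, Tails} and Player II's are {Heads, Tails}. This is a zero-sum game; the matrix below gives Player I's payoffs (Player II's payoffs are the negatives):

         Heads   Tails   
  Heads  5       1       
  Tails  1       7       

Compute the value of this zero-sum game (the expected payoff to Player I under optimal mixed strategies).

v = 17/5

Set Player I's expected payoff from Heads equal to that from Tails:
  Player I's payoff to Heads: q·5 + (1−q)·1 = 4q + 1
  Player I's payoff to Tails: q·1 + (1−q)·7 = -6q + 7
  4q + 1 = -6q + 7  ⇒  10q = 6  ⇒  q = 3/5.
The value is Player I's expected payoff against this mix (using Heads): (3/5)·5 + (2/5)·1 = 17/5.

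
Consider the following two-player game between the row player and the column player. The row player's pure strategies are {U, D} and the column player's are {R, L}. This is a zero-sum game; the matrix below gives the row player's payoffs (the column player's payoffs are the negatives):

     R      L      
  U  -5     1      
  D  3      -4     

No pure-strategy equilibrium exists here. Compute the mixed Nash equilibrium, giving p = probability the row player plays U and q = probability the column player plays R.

The row player's mix must leave the column player indifferent between R and L.
  the column player's payoff to R: p·5 + (1−p)·(-3) = 8p - 3
  the column player's payoff to L: p·(-1) + (1−p)·4 = -5p + 4
  8p - 3 = -5p + 4  ⇒  13p = 7  ⇒  p = 7/13.
For the row player to be willing to mix, the row player must be indifferent between U and D, which pins down the column player's mix.
  the row player's payoff to U: q·(-5) + (1−q)·1 = -6q + 1
  the row player's payoff to D: q·3 + (1−q)·(-4) = 7q - 4
  -6q + 1 = 7q - 4  ⇒  -13q = -5  ⇒  q = 5/13.

p = 7/13, q = 5/13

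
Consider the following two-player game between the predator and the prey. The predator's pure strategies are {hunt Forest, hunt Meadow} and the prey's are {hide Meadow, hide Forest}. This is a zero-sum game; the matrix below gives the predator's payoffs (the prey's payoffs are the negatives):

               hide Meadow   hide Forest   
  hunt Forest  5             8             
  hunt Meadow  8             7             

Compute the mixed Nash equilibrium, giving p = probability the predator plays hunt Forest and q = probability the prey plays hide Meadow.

In a mixed equilibrium the prey is indifferent between hide Meadow and hide Forest; this condition fixes p.
  the prey's payoff from hide Meadow: p·(-5) + (1−p)·(-8) = 3p - 8
  the prey's payoff from hide Forest: p·(-8) + (1−p)·(-7) = -p - 7
  3p - 8 = -p - 7  ⇒  4p = 1  ⇒  p = 1/4.
For the predator to be willing to mix, the predator must be indifferent between hunt Forest and hunt Meadow, which pins down the prey's mix.
  the predator's expected payoff from hunt Forest: q·5 + (1−q)·8 = -3q + 8
  the predator's expected payoff from hunt Meadow: q·8 + (1−q)·7 = q + 7
  -3q + 8 = q + 7  ⇒  -4q = -1  ⇒  q = 1/4.

p = 1/4, q = 1/4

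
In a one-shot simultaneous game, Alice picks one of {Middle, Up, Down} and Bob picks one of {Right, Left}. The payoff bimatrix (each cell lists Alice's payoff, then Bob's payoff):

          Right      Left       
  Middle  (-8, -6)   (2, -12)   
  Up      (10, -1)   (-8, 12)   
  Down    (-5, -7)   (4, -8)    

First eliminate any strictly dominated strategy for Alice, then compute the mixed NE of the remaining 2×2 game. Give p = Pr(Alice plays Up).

p = 1/14

Alice's strategy Middle is strictly dominated by Down: -5 > -8 and 4 > 2. Eliminate Middle.
For Bob to be willing to mix, Bob must be indifferent between Right and Left, which pins down Alice's mix.
  Bob's payoff from Right: p·(-1) + (1−p)·(-7) = 6p - 7
  Bob's payoff from Left: p·12 + (1−p)·(-8) = 20p - 8
  6p - 7 = 20p - 8  ⇒  -14p = -1  ⇒  p = 1/14.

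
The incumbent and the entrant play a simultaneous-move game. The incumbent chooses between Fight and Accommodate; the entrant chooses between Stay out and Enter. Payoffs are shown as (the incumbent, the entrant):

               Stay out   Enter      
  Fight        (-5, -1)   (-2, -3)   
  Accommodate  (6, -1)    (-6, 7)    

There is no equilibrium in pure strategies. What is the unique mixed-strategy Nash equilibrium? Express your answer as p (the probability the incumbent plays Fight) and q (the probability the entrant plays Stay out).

p = 4/5, q = 4/15

For the entrant to be willing to mix, the entrant must be indifferent between Stay out and Enter, which pins down the incumbent's mix.
  the entrant's expected payoff from Stay out: p·(-1) + (1−p)·(-1) = -1
  the entrant's expected payoff from Enter: p·(-3) + (1−p)·7 = -10p + 7
  -1 = -10p + 7  ⇒  10p = 8  ⇒  p = 4/5.
In a mixed equilibrium the incumbent is indifferent between Fight and Accommodate; this condition fixes q.
  the incumbent's payoff to Fight: q·(-5) + (1−q)·(-2) = -3q - 2
  the incumbent's payoff to Accommodate: q·6 + (1−q)·(-6) = 12q - 6
  -3q - 2 = 12q - 6  ⇒  -15q = -4  ⇒  q = 4/15.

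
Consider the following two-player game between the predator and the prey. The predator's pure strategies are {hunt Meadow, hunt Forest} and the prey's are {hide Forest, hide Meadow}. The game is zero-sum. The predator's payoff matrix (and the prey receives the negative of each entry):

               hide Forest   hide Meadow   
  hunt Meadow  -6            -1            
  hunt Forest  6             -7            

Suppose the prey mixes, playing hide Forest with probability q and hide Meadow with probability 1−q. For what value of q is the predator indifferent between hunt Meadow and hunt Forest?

q = 1/3

The predator's indifference between hunt Meadow and hunt Forest determines the prey's mixing probability q:
  the predator's payoff to hunt Meadow: q·(-6) + (1−q)·(-1) = -5q - 1
  the predator's payoff to hunt Forest: q·6 + (1−q)·(-7) = 13q - 7
  -5q - 1 = 13q - 7  ⇒  -18q = -6  ⇒  q = 1/3.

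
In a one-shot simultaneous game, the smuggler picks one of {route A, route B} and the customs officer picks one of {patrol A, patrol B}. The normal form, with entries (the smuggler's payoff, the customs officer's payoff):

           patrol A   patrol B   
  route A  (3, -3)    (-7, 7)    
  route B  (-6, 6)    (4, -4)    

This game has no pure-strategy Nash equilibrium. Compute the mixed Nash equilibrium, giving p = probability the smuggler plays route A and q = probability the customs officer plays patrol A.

p = 1/2, q = 11/20

In a mixed equilibrium the customs officer is indifferent between patrol A and patrol B; this condition fixes p.
  the customs officer's payoff to patrol A: p·(-3) + (1−p)·6 = -9p + 6
  the customs officer's payoff to patrol B: p·7 + (1−p)·(-4) = 11p - 4
  -9p + 6 = 11p - 4  ⇒  -20p = -10  ⇒  p = 1/2.
In a mixed equilibrium the smuggler is indifferent between route A and route B; this condition fixes q.
  the smuggler's expected payoff from route A: q·3 + (1−q)·(-7) = 10q - 7
  the smuggler's expected payoff from route B: q·(-6) + (1−q)·4 = -10q + 4
  10q - 7 = -10q + 4  ⇒  20q = 11  ⇒  q = 11/20.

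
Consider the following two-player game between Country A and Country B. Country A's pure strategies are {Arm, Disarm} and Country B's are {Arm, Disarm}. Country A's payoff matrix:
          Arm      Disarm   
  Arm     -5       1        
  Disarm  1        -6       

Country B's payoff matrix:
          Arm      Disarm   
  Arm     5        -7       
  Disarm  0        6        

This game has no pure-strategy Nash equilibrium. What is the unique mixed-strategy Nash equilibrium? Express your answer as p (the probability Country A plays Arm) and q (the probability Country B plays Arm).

In a mixed equilibrium Country B is indifferent between Arm and Disarm; this condition fixes p.
  Country B's payoff from Arm: p·5 + (1−p)·0 = 5p
  Country B's payoff from Disarm: p·(-7) + (1−p)·6 = -13p + 6
  5p = -13p + 6  ⇒  18p = 6  ⇒  p = 1/3.
Country A's indifference between Arm and Disarm determines Country B's mixing probability q:
  Country A's payoff from Arm: q·(-5) + (1−q)·1 = -6q + 1
  Country A's payoff from Disarm: q·1 + (1−q)·(-6) = 7q - 6
  -6q + 1 = 7q - 6  ⇒  -13q = -7  ⇒  q = 7/13.

p = 1/3, q = 7/13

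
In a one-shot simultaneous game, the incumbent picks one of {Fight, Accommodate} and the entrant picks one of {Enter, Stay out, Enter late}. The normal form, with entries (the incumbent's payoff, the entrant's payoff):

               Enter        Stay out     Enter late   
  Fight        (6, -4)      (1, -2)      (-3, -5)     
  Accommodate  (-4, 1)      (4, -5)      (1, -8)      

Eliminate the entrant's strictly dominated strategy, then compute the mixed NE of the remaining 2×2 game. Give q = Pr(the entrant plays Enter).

q = 3/13

The entrant's strategy Enter late is strictly dominated by Stay out: -2 > -5 and -5 > -8. Eliminate Enter late.
The entrant's mix must leave the incumbent indifferent between Fight and Accommodate.
  the incumbent's expected payoff from Fight: q·6 + (1−q)·1 = 5q + 1
  the incumbent's expected payoff from Accommodate: q·(-4) + (1−q)·4 = -8q + 4
  5q + 1 = -8q + 4  ⇒  13q = 3  ⇒  q = 3/13.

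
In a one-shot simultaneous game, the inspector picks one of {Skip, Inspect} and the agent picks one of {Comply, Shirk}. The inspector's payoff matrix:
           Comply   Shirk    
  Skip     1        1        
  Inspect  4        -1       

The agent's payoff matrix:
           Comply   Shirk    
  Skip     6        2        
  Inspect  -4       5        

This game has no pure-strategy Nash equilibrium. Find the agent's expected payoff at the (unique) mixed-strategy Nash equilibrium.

The agent's indifference between Comply and Shirk determines the inspector's mixing probability p:
  the agent's payoff to Comply: p·6 + (1−p)·(-4) = 10p - 4
  the agent's payoff to Shirk: p·2 + (1−p)·5 = -3p + 5
  10p - 4 = -3p + 5  ⇒  13p = 9  ⇒  p = 9/13.
At equilibrium the agent is indifferent across columns, so the agent's payoff equals the payoff from Comply: (9/13)·6 + (4/13)·(-4) = 38/13.

38/13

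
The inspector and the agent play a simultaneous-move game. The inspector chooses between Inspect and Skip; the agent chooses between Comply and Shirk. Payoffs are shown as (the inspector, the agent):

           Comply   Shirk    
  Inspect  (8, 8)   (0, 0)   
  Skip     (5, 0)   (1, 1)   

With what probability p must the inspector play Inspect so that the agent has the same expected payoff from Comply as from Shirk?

p = 1/9

In a mixed equilibrium the agent is indifferent between Comply and Shirk; this condition fixes p.
  the agent's payoff from Comply: p·8 + (1−p)·0 = 8p
  the agent's payoff from Shirk: p·0 + (1−p)·1 = -p + 1
  8p = -p + 1  ⇒  9p = 1  ⇒  p = 1/9.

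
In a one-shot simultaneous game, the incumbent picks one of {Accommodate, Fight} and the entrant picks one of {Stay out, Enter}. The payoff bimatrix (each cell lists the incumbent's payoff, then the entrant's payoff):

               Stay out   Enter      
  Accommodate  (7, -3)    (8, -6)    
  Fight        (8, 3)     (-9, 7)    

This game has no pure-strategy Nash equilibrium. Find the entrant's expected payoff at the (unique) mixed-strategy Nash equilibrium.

The entrant's indifference between Stay out and Enter determines the incumbent's mixing probability p:
  the entrant's expected payoff from Stay out: p·(-3) + (1−p)·3 = -6p + 3
  the entrant's expected payoff from Enter: p·(-6) + (1−p)·7 = -13p + 7
  -6p + 3 = -13p + 7  ⇒  7p = 4  ⇒  p = 4/7.
At equilibrium the entrant is indifferent across columns, so the entrant's payoff equals the payoff from Stay out: (4/7)·(-3) + (3/7)·3 = -3/7.

-3/7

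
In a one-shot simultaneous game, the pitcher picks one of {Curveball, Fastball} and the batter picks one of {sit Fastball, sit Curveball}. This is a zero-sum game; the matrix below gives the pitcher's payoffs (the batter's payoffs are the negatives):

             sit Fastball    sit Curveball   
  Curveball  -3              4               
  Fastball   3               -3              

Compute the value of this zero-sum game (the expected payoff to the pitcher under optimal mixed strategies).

v = 3/13

In a mixed equilibrium the pitcher is indifferent between Curveball and Fastball; this condition fixes q.
  the pitcher's payoff from Curveball: q·(-3) + (1−q)·4 = -7q + 4
  the pitcher's payoff from Fastball: q·3 + (1−q)·(-3) = 6q - 3
  -7q + 4 = 6q - 3  ⇒  -13q = -7  ⇒  q = 7/13.
The value is the pitcher's expected payoff against this mix (using Curveball): (7/13)·(-3) + (6/13)·4 = 3/13.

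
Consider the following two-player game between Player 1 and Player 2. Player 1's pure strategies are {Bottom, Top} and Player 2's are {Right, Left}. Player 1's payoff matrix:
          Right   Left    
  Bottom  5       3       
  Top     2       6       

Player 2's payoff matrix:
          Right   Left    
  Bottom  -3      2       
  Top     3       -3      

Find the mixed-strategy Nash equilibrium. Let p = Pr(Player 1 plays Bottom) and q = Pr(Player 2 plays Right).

p = 6/11, q = 1/2

For Player 2 to be willing to mix, Player 2 must be indifferent between Right and Left, which pins down Player 1's mix.
  Player 2's payoff to Right: p·(-3) + (1−p)·3 = -6p + 3
  Player 2's payoff to Left: p·2 + (1−p)·(-3) = 5p - 3
  -6p + 3 = 5p - 3  ⇒  -11p = -6  ⇒  p = 6/11.
Player 2's mix must leave Player 1 indifferent between Bottom and Top.
  Player 1's payoff to Bottom: q·5 + (1−q)·3 = 2q + 3
  Player 1's payoff to Top: q·2 + (1−q)·6 = -4q + 6
  2q + 3 = -4q + 6  ⇒  6q = 3  ⇒  q = 1/2.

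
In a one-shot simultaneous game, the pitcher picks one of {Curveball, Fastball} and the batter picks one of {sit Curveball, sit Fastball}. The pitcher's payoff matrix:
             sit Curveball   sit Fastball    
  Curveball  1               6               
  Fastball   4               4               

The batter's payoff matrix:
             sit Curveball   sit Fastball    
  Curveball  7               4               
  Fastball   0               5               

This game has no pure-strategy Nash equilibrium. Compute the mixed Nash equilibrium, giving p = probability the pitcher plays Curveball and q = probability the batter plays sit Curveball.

In a mixed equilibrium the batter is indifferent between sit Curveball and sit Fastball; this condition fixes p.
  the batter's payoff to sit Curveball: p·7 + (1−p)·0 = 7p
  the batter's payoff to sit Fastball: p·4 + (1−p)·5 = -p + 5
  7p = -p + 5  ⇒  8p = 5  ⇒  p = 5/8.
The batter's mix must leave the pitcher indifferent between Curveball and Fastball.
  the pitcher's expected payoff from Curveball: q·1 + (1−q)·6 = -5q + 6
  the pitcher's expected payoff from Fastball: q·4 + (1−q)·4 = 4
  -5q + 6 = 4  ⇒  -5q = -2  ⇒  q = 2/5.

p = 5/8, q = 2/5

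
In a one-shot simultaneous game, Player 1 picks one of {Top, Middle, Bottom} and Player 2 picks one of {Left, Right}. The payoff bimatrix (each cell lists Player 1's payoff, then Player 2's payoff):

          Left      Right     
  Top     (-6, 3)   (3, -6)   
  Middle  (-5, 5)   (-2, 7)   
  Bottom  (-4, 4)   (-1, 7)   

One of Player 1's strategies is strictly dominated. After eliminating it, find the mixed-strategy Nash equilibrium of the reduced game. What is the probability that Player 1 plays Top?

p = 1/4

Player 1's strategy Middle is strictly dominated by Bottom: -4 > -5 and -1 > -2. Eliminate Middle.
Player 1's mix must leave Player 2 indifferent between Left and Right.
  Player 2's payoff to Left: p·3 + (1−p)·4 = -p + 4
  Player 2's payoff to Right: p·(-6) + (1−p)·7 = -13p + 7
  -p + 4 = -13p + 7  ⇒  12p = 3  ⇒  p = 1/4.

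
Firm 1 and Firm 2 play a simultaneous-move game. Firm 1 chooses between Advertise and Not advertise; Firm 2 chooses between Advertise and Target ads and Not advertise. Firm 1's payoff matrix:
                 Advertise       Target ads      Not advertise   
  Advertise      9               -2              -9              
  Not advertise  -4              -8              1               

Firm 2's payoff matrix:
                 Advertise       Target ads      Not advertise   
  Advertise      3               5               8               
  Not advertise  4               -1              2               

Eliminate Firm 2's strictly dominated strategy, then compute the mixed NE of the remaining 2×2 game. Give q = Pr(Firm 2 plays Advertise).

q = 10/23

Firm 2's strategy Target ads is strictly dominated by Not advertise: 8 > 5 and 2 > -1. Eliminate Target ads.
In a mixed equilibrium Firm 1 is indifferent between Advertise and Not advertise; this condition fixes q.
  Firm 1's expected payoff from Advertise: q·9 + (1−q)·(-9) = 18q - 9
  Firm 1's expected payoff from Not advertise: q·(-4) + (1−q)·1 = -5q + 1
  18q - 9 = -5q + 1  ⇒  23q = 10  ⇒  q = 10/23.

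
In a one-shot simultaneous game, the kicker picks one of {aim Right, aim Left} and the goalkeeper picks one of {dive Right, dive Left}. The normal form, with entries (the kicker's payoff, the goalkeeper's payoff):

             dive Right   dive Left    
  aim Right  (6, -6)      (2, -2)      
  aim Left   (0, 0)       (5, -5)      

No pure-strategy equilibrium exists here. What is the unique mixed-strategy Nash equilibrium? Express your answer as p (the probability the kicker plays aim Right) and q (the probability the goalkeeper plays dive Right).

p = 5/9, q = 1/3

In a mixed equilibrium the goalkeeper is indifferent between dive Right and dive Left; this condition fixes p.
  the goalkeeper's payoff to dive Right: p·(-6) + (1−p)·0 = -6p
  the goalkeeper's payoff to dive Left: p·(-2) + (1−p)·(-5) = 3p - 5
  -6p = 3p - 5  ⇒  -9p = -5  ⇒  p = 5/9.
Set the kicker's expected payoff from aim Right equal to that from aim Left:
  the kicker's payoff from aim Right: q·6 + (1−q)·2 = 4q + 2
  the kicker's payoff from aim Left: q·0 + (1−q)·5 = -5q + 5
  4q + 2 = -5q + 5  ⇒  9q = 3  ⇒  q = 1/3.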